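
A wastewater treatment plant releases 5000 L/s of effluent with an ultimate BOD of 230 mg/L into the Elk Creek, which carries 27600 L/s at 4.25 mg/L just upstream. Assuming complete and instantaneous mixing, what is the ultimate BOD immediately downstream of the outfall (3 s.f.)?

Flow-weighted mixing: C = (Q_r C_r + Q_w C_w)/(Q_r + Q_w)
= (27600×4.25 + 5000×230)/(27600 + 5000) = 1.267×10^6/32600 = 38.87 mg/L.

38.9 mg/L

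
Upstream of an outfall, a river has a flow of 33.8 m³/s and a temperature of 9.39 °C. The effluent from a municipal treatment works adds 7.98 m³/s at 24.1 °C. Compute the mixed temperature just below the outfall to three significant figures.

12.2 °C

Flow-weighted mixing: C = (Q_r C_r + Q_w C_w)/(Q_r + Q_w)
= (33.8×9.39 + 7.98×24.1)/(33.8 + 7.98) = 509.7/41.78 = 12.20 °C.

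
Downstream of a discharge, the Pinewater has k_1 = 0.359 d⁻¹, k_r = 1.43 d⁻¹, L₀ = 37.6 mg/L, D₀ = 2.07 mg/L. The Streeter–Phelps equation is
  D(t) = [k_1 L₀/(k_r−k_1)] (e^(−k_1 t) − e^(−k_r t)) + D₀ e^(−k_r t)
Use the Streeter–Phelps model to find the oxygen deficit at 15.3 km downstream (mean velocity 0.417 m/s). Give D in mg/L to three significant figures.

D ≈ 5.08 mg/L

Travel time t = x/v = 15.3 km / (0.417 m/s) = 15300 m / 0.417 m/s = 36690 s = 0.4247 d.
k_1 L₀/(k_r−k_1) = 0.359×37.6/(1.43−0.359) = 13.50/1.071 = 12.60 mg/L.
e^(−k_1 t) = e^(−0.359×0.4247) = 0.8586; e^(−k_r t) = e^(−1.43×0.4247) = 0.5448.
D = 12.60 × (0.8586 − 0.5448) + 2.07 × 0.5448 = 3.954 + 1.128 = 5.082 mg/L.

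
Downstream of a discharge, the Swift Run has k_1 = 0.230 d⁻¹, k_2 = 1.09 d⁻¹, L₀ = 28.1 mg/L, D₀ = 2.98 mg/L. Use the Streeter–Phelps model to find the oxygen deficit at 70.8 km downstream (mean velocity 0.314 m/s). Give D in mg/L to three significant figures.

Travel time t = x/v = 70.8 km / (0.314 m/s) = 70800 m / 0.314 m/s = 225500 s = 2.610 d.
k_1 L₀/(k_2−k_1) = 0.230×28.1/(1.09−0.230) = 6.463/0.8600 = 7.515 mg/L.
e^(−k_1 t) = e^(−0.230×2.610) = 0.5487; e^(−k_2 t) = e^(−1.09×2.610) = 0.05816.
D = 7.515 × (0.5487 − 0.05816) + 2.98 × 0.05816 = 3.686 + 0.1733 = 3.860 mg/L.

D ≈ 3.86 mg/L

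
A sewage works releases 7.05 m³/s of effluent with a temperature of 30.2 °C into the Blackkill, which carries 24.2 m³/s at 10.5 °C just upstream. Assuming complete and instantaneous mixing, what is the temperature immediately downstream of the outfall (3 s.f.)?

Flow-weighted mixing: C = (Q_r C_r + Q_w C_w)/(Q_r + Q_w)
= (24.2×10.5 + 7.05×30.2)/(24.2 + 7.05) = 467.0/31.25 = 14.94 °C.

14.9 °C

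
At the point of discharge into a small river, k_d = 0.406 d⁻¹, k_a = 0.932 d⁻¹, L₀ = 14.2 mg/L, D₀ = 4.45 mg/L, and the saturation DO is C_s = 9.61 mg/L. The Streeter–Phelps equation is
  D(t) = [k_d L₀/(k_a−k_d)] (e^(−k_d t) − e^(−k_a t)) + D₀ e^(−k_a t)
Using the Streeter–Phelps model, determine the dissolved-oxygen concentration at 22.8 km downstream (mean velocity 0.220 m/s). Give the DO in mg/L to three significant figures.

Travel time t = x/v = 22.8 km / (0.220 m/s) = 22800 m / 0.220 m/s = 103600 s = 1.199 d.
k_d L₀/(k_a−k_d) = 0.406×14.2/(0.932−0.406) = 5.765/0.5260 = 10.96 mg/L.
e^(−k_d t) = e^(−0.406×1.199) = 0.6145; e^(−k_a t) = e^(−0.932×1.199) = 0.3270.
D = 10.96 × (0.6145 − 0.3270) + 4.45 × 0.3270 = 3.151 + 1.455 = 4.606 mg/L.
DO = C_s − D = 9.61 − 4.606 = 5.004 mg/L.

DO ≈ 5.00 mg/L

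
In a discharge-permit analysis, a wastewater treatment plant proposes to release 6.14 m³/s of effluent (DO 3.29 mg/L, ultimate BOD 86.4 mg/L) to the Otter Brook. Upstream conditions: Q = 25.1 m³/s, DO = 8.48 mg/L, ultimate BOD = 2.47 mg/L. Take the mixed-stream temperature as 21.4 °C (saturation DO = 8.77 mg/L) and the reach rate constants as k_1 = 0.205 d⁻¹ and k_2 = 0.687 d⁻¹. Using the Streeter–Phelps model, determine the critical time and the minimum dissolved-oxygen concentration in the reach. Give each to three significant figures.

Mixed DO = (25.1×8.48 + 6.14×3.29)/(25.1+6.14) = 233.0/31.24 = 7.460 mg/L.
Mixed L₀ = (25.1×2.47 + 6.14×86.4)/(31.24) = 592.5/31.24 = 18.97 mg/L.
Initial deficit D₀ = C_s − DO₀ = 8.77 − 7.460 = 1.310 mg/L.
t_c = (1/0.4820) ln[(0.687/0.205)(1 − 1.310×0.4820/(0.205×18.97))] = 2.075 × ln(2.807) = 2.141 d.
D_c = (0.205/0.687) × 18.97 × e^(−0.205×2.141) = 0.2984 × 18.97 × 0.6447 = 3.649 mg/L.
Minimum DO = 8.77 − 3.649 = 5.121 mg/L.

t_c ≈ 2.14 d; minimum DO ≈ 5.12 mg/L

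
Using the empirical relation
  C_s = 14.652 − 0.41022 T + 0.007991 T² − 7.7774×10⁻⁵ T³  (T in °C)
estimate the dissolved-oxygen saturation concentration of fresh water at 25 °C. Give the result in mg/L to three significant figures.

C_s ≈ 8.18 mg/L

C_s = 14.652 − 0.41022×25 + 0.007991×25² − 7.7774×10⁻⁵×25³ = 8.176 mg/L.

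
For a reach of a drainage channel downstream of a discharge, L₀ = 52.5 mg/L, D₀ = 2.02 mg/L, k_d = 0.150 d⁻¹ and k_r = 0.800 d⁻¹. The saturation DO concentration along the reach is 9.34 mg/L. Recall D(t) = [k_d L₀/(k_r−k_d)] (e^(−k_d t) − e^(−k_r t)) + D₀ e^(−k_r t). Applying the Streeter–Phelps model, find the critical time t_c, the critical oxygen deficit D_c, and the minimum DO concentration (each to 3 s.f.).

t_c ≈ 2.29 d; D_c ≈ 6.98 mg/L; min DO ≈ 2.36 mg/L

With k_r/k_d = 5.333 and 1 − D₀(k_r−k_d)/(k_d L₀) = 0.8333,
t_c = ln(5.333 × 0.8333) / (0.800 − 0.150) = ln(4.444) / 0.6500 = 1.492/0.6500 = 2.295 d.
D_c = (k_d/k_r) L₀ e^(−k_d t_c) = (0.150/0.800) × 52.5 × e^(−0.150×2.295) = 0.1875 × 52.5 × 0.7088 = 6.977 mg/L.
Minimum DO = C_s − D_c = 9.34 − 6.977 = 2.363 mg/L.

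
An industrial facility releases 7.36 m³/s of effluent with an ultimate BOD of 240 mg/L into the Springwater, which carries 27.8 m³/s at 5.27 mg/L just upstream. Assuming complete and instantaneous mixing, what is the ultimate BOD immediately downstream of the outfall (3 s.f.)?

Flow-weighted mixing: C = (Q_r C_r + Q_w C_w)/(Q_r + Q_w)
= (27.8×5.27 + 7.36×240)/(27.8 + 7.36) = 1913/35.16 = 54.41 mg/L.

54.4 mg/L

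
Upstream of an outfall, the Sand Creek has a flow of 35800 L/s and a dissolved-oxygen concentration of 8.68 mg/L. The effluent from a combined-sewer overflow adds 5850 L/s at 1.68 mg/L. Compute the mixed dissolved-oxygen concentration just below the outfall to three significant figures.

Flow-weighted mixing: C = (Q_r C_r + Q_w C_w)/(Q_r + Q_w)
= (35800×8.68 + 5850×1.68)/(35800 + 5850) = 320600/41650 = 7.697 mg/L.

7.70 mg/L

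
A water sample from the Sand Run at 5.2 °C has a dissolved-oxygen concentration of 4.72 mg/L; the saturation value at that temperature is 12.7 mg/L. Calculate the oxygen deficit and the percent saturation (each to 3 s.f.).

D ≈ 7.98 mg/L; 37.2 % saturation

D = C_s − C = 12.7 − 4.72 = 7.98 mg/L.
% saturation = 4.72/12.7 × 100 = 37.2 %.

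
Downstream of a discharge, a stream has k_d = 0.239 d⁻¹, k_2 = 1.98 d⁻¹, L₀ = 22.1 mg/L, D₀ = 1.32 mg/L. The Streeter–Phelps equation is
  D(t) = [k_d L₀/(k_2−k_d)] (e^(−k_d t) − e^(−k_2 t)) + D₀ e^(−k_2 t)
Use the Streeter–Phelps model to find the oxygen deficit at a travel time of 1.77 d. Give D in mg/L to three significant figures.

k_d L₀/(k_2−k_d) = 0.239×22.1/(1.98−0.239) = 5.282/1.741 = 3.034 mg/L.
e^(−k_d t) = e^(−0.239×1.770) = 0.6551; e^(−k_2 t) = e^(−1.98×1.770) = 0.03006.
D = 3.034 × (0.6551 − 0.03006) + 1.32 × 0.03006 = 1.896 + 0.03968 = 1.936 mg/L.

D ≈ 1.94 mg/L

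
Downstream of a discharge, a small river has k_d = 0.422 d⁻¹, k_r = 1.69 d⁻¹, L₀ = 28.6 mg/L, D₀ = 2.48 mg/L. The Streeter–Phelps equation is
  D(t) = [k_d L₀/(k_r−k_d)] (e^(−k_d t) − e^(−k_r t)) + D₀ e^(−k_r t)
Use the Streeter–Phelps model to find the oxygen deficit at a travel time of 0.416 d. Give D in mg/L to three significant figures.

D ≈ 4.50 mg/L

k_d L₀/(k_r−k_d) = 0.422×28.6/(1.69−0.422) = 12.07/1.268 = 9.518 mg/L.
e^(−k_d t) = e^(−0.422×0.4160) = 0.8390; e^(−k_r t) = e^(−1.69×0.4160) = 0.4951.
D = 9.518 × (0.8390 − 0.4951) + 2.48 × 0.4951 = 3.273 + 1.228 = 4.501 mg/L.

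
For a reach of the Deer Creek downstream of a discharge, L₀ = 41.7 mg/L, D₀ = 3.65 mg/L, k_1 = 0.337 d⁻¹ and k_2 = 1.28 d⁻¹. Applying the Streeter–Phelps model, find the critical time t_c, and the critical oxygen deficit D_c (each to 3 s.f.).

At the critical point dD/dt = 0, so k_1 L₀ e^(−k_1 t) = k_2 D. Substituting D(t) from the Streeter–Phelps equation and solving for t gives
t_c = ln[(k_2/k_1)(1 − D₀(k_2−k_1)/(k_1 L₀))] / (k_2−k_1).
Here k_2−k_1 = 0.9430 d⁻¹ and 1 − D₀(k_2−k_1)/(k_1 L₀) = 1 − 3.65×0.9430/(0.337×41.7) = 0.7551, so
t_c = ln(3.798 × 0.7551) / 0.9430 = 1.054 / 0.9430 = 1.117 d.
L(t_c) = L₀ e^(−k_1 t_c) = 41.7 × 0.6862 = 28.62 mg/L, and at the critical point k_2 D_c = k_1 L, so D_c = (0.337/1.28) × 28.62 = 7.534 mg/L.

t_c ≈ 1.12 d; D_c ≈ 7.53 mg/L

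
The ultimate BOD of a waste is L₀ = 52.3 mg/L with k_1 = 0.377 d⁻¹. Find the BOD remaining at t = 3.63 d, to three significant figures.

L ≈ 13.3 mg/L

L_t = L₀ e^(−k_1 t) = 52.3 × e^(−0.377×3.63) = 52.3 × 0.2545 = 13.31 mg/L.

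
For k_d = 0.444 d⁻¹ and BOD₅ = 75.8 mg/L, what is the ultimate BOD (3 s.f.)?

BOD₅ = L₀(1 − e^(−5k_d)) ⇒ L₀ = BOD₅ / (1 − e^(−5×0.444))
= 75.8 / (1 − 0.1086) = 75.8 / 0.8914 = 85.04 mg/L.

L₀ ≈ 85.0 mg/L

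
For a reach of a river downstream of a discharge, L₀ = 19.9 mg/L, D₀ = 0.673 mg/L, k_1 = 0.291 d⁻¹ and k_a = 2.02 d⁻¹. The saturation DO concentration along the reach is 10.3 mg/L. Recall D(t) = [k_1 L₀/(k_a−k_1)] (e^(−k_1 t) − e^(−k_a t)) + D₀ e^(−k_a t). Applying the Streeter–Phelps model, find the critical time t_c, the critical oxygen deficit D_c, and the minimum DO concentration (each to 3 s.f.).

t_c ≈ 0.991 d; D_c ≈ 2.15 mg/L; min DO ≈ 8.15 mg/L

t_c = [1/(k_a−k_1)] ln[(k_a/k_1)(1 − D₀(k_a−k_1)/(k_1 L₀))]
= [1/(2.02−0.291)] ln[(2.02/0.291)(1 − 0.673×1.729/(0.291×19.9))]
= (1/1.729) ln[6.942 × 0.7991] = 0.5784 × ln(5.547) = 0.5784 × 1.713 = 0.9909 d.
D_c = (k_1/k_a) L₀ e^(−k_1 t_c) = (0.291/2.02) × 19.9 × e^(−0.291×0.9909) = 0.1441 × 19.9 × 0.7495 = 2.149 mg/L.
Minimum DO = C_s − D_c = 10.3 − 2.149 = 8.151 mg/L.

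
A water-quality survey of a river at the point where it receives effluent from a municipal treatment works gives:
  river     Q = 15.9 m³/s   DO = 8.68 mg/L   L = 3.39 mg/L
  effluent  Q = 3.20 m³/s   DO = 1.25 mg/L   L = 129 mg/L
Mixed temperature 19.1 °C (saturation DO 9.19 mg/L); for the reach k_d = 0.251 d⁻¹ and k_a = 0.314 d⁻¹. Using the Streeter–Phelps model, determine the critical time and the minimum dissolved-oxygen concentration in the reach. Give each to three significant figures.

Mixed DO = (15.9×8.68 + 3.20×1.25)/(15.9+3.20) = 142.0/19.10 = 7.435 mg/L.
Mixed L₀ = (15.9×3.39 + 3.20×129)/(19.10) = 466.7/19.10 = 24.43 mg/L.
Initial deficit D₀ = C_s − DO₀ = 9.19 − 7.435 = 1.755 mg/L.
t_c = (1/0.06300) ln[(0.314/0.251)(1 − 1.755×0.06300/(0.251×24.43))] = 15.87 × ln(1.228) = 3.266 d.
D_c = (0.251/0.314) × 24.43 × e^(−0.251×3.266) = 0.7994 × 24.43 × 0.4405 = 8.605 mg/L.
Minimum DO = 9.19 − 8.605 = 0.5851 mg/L.

t_c ≈ 3.27 d; minimum DO ≈ 0.585 mg/L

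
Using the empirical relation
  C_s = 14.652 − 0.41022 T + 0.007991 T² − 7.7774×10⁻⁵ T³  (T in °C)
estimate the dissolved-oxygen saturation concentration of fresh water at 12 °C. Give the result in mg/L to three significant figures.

C_s ≈ 10.7 mg/L

C_s = 14.652 − 0.41022×12 + 0.007991×12² − 7.7774×10⁻⁵×12³ = 10.75 mg/L.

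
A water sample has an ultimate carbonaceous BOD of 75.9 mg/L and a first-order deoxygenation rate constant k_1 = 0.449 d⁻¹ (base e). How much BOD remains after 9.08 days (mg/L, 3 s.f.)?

L_t = L₀ e^(−k_1 t) = 75.9 × e^(−0.449×9.08) = 75.9 × 0.01696 = 1.287 mg/L.

L ≈ 1.29 mg/L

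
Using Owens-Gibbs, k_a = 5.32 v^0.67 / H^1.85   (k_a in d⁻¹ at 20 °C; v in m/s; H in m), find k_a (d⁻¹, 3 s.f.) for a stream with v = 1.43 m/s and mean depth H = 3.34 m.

k_a ≈ 0.726 d⁻¹

k_a = 5.32 × 1.43^0.67 / 3.34^1.85 = 5.32 × 1.271 / 9.310 = 0.7262 d⁻¹.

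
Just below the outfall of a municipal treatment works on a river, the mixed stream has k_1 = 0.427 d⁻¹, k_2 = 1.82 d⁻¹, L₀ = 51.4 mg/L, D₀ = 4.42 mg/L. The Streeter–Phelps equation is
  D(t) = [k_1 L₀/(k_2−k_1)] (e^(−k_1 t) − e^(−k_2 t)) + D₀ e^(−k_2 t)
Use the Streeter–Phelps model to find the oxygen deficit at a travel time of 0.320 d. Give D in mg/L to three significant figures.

k_1 L₀/(k_2−k_1) = 0.427×51.4/(1.82−0.427) = 21.95/1.393 = 15.76 mg/L.
e^(−k_1 t) = e^(−0.427×0.3200) = 0.8723; e^(−k_2 t) = e^(−1.82×0.3200) = 0.5586.
D = 15.76 × (0.8723 − 0.5586) + 4.42 × 0.5586 = 4.943 + 2.469 = 7.412 mg/L.

D ≈ 7.41 mg/L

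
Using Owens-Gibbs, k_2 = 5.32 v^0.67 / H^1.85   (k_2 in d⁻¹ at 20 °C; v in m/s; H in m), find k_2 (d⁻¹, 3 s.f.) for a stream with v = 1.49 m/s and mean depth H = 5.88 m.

k_2 = 5.32 × 1.49^0.67 / 5.88^1.85 = 5.32 × 1.306 / 26.51 = 0.2622 d⁻¹.

k_2 ≈ 0.262 d⁻¹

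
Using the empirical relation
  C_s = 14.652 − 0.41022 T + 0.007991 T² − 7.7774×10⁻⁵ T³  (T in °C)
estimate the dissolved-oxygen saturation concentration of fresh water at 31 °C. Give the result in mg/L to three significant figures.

C_s ≈ 7.30 mg/L

C_s = 14.652 − 0.41022×31 + 0.007991×31² − 7.7774×10⁻⁵×31³ = 7.298 mg/L.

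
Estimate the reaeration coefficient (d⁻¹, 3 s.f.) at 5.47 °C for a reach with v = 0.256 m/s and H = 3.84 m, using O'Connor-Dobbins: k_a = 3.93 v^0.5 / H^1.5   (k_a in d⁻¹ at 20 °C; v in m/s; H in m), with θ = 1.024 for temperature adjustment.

k_a(20) = 3.93 × 0.256^0.5 / 3.84^1.5 = 3.93 × 0.5060 / 7.525 = 0.2643 d⁻¹.
k_a(5.47) = 0.2643 × 1.024^(5.47−20) = 0.2643 × 0.7085 = 0.1872 d⁻¹.

k_a ≈ 0.187 d⁻¹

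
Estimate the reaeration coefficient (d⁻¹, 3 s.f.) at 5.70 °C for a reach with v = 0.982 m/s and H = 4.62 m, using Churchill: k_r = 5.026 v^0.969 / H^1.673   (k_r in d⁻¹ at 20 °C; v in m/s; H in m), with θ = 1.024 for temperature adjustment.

k_r(20) = 5.026 × 0.982^0.969 / 4.62^1.673 = 5.026 × 0.9826 / 12.94 = 0.3816 d⁻¹.
k_r(5.70) = 0.3816 × 1.024^(5.70−20) = 0.3816 × 0.7124 = 0.2719 d⁻¹.

k_r ≈ 0.272 d⁻¹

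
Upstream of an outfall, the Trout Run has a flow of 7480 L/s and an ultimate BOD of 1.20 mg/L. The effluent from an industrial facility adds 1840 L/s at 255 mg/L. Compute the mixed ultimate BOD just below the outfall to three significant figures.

51.3 mg/L

Flow-weighted mixing: C = (Q_r C_r + Q_w C_w)/(Q_r + Q_w)
= (7480×1.20 + 1840×255)/(7480 + 1840) = 478200/9320 = 51.31 mg/L.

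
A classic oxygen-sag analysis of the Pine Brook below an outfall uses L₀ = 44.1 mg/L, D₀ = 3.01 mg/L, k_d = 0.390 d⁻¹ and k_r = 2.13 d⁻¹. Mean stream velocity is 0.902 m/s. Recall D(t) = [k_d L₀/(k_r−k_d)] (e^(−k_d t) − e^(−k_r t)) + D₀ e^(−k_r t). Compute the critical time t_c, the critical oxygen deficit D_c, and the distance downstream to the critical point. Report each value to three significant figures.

With k_r/k_d = 5.462 and 1 − D₀(k_r−k_d)/(k_d L₀) = 0.6955,
t_c = ln(5.462 × 0.6955) / (2.13 − 0.390) = ln(3.798) / 1.740 = 1.335/1.740 = 0.7670 d.
L(t_c) = L₀ e^(−k_d t_c) = 44.1 × 0.7415 = 32.70 mg/L, and at the critical point k_r D_c = k_d L, so D_c = (0.390/2.13) × 32.70 = 5.987 mg/L.
x_c = v t_c = 0.902 m/s × 0.7670 d × 86400 s/d = 59770 m ≈ 59.8 km.

t_c ≈ 0.767 d; D_c ≈ 5.99 mg/L; x_c ≈ 59.8 km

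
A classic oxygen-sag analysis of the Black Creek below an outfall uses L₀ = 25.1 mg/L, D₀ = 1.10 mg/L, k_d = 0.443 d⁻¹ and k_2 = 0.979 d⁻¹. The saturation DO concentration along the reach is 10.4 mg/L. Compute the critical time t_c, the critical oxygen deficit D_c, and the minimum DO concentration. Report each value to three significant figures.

t_c = [1/(k_2−k_d)] ln[(k_2/k_d)(1 − D₀(k_2−k_d)/(k_d L₀))]
= [1/(0.979−0.443)] ln[(0.979/0.443)(1 − 1.10×0.5360/(0.443×25.1))]
= (1/0.5360) ln[2.210 × 0.9470] = 1.866 × ln(2.093) = 1.866 × 0.7385 = 1.378 d.
D_c = (k_d/k_2) L₀ e^(−k_d t_c) = (0.443/0.979) × 25.1 × e^(−0.443×1.378) = 0.4525 × 25.1 × 0.5432 = 6.169 mg/L.
Minimum DO = C_s − D_c = 10.4 − 6.169 = 4.231 mg/L.

t_c ≈ 1.38 d; D_c ≈ 6.17 mg/L; min DO ≈ 4.23 mg/L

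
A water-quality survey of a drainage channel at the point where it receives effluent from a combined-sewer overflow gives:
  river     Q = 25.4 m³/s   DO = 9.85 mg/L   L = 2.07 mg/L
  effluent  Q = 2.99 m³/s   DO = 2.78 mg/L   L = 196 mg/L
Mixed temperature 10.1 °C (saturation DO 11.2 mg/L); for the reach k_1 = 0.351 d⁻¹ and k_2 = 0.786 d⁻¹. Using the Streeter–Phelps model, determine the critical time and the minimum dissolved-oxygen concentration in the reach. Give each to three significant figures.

t_c ≈ 1.57 d; minimum DO ≈ 5.41 mg/L

Mixed DO = (25.4×9.85 + 2.99×2.78)/(25.4+2.99) = 258.5/28.39 = 9.105 mg/L.
Mixed L₀ = (25.4×2.07 + 2.99×196)/(28.39) = 638.6/28.39 = 22.49 mg/L.
Initial deficit D₀ = C_s − DO₀ = 11.2 − 9.105 = 2.095 mg/L.
t_c = (1/0.4350) ln[(0.786/0.351)(1 − 2.095×0.4350/(0.351×22.49))] = 2.299 × ln(1.981) = 1.571 d.
D_c = (0.351/0.786) × 22.49 × e^(−0.351×1.571) = 0.4466 × 22.49 × 0.5761 = 5.787 mg/L.
Minimum DO = 11.2 − 5.787 = 5.413 mg/L.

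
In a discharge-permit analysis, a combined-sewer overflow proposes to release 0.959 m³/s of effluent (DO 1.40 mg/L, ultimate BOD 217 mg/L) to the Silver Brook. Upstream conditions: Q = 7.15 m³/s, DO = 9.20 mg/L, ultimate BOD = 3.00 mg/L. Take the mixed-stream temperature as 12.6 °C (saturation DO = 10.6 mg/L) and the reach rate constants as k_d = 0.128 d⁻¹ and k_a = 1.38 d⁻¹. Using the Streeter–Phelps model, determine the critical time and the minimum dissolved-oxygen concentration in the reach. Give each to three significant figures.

t_c ≈ 0.604 d; minimum DO ≈ 8.17 mg/L

Mixed DO = (7.15×9.20 + 0.959×1.40)/(7.15+0.959) = 67.12/8.109 = 8.278 mg/L.
Mixed L₀ = (7.15×3.00 + 0.959×217)/(8.109) = 229.6/8.109 = 28.31 mg/L.
Initial deficit D₀ = C_s − DO₀ = 10.6 − 8.278 = 2.322 mg/L.
t_c = (1/1.252) ln[(1.38/0.128)(1 − 2.322×1.252/(0.128×28.31))] = 0.7987 × ln(2.130) = 0.6038 d.
D_c = (0.128/1.38) × 28.31 × e^(−0.128×0.6038) = 0.09275 × 28.31 × 0.9256 = 2.430 mg/L.
Minimum DO = 10.6 − 2.430 = 8.170 mg/L.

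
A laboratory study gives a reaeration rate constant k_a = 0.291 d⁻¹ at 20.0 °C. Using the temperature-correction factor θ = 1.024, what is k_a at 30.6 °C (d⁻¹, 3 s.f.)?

k_a ≈ 0.374 d⁻¹

k_a(T₂) = k_a(T₁) · θ^(T₂−T₁) = 0.291 × 1.024^(30.6−20.0)
= 0.291 × 1.024^10.6 = 0.291 × 1.286 = 0.3742 d⁻¹.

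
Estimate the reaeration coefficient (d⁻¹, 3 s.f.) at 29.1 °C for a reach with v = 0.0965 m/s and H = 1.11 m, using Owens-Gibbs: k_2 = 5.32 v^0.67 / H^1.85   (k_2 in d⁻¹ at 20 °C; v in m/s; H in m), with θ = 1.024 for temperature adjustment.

k_2 ≈ 1.14 d⁻¹

k_2(20) = 5.32 × 0.0965^0.67 / 1.11^1.85 = 5.32 × 0.2088 / 1.213 = 0.9156 d⁻¹.
k_2(29.1) = 0.9156 × 1.024^(29.1−20) = 0.9156 × 1.241 = 1.136 d⁻¹.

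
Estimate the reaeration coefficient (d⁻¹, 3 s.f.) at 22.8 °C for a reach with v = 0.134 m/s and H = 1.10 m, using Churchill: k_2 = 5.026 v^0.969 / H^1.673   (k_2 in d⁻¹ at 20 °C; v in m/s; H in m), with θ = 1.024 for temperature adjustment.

k_2 ≈ 0.653 d⁻¹

k_2(20) = 5.026 × 0.134^0.969 / 1.10^1.673 = 5.026 × 0.1426 / 1.173 = 0.6111 d⁻¹.
k_2(22.8) = 0.6111 × 1.024^(22.8−20) = 0.6111 × 1.069 = 0.6531 d⁻¹.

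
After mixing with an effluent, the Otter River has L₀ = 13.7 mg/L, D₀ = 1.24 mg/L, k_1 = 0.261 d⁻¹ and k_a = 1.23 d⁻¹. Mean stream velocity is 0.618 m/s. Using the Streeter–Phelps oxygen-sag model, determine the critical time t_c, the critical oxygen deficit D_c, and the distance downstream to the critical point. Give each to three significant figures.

With k_a/k_1 = 4.713 and 1 − D₀(k_a−k_1)/(k_1 L₀) = 0.6640,
t_c = ln(4.713 × 0.6640) / (1.23 − 0.261) = ln(3.129) / 0.9690 = 1.141/0.9690 = 1.177 d.
D_c = (k_1/k_a) L₀ e^(−k_1 t_c) = (0.261/1.23) × 13.7 × e^(−0.261×1.177) = 0.2122 × 13.7 × 0.7355 = 2.138 mg/L.
x_c = v t_c = 0.618 m/s × 1.177 d × 86400 s/d = 62860 m ≈ 62.9 km.

t_c ≈ 1.18 d; D_c ≈ 2.14 mg/L; x_c ≈ 62.9 km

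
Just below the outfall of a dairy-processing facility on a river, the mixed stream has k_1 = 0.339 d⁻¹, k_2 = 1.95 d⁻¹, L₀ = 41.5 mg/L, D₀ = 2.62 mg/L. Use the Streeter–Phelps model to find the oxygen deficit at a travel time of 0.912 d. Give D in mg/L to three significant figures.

k_1 L₀/(k_2−k_1) = 0.339×41.5/(1.95−0.339) = 14.07/1.611 = 8.733 mg/L.
e^(−k_1 t) = e^(−0.339×0.9120) = 0.7341; e^(−k_2 t) = e^(−1.95×0.9120) = 0.1689.
D = 8.733 × (0.7341 − 0.1689) + 2.62 × 0.1689 = 4.935 + 0.4425 = 5.378 mg/L.

D ≈ 5.38 mg/L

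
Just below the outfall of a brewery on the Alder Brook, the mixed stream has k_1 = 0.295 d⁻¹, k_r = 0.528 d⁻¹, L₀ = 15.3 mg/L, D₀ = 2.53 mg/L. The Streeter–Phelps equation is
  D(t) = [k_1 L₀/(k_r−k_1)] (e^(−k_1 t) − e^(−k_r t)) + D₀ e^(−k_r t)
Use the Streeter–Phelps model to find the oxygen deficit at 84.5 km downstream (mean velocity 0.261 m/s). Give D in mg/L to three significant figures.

Travel time t = x/v = 84.5 km / (0.261 m/s) = 84500 m / 0.261 m/s = 323800 s = 3.747 d.
k_1 L₀/(k_r−k_1) = 0.295×15.3/(0.528−0.295) = 4.513/0.2330 = 19.37 mg/L.
e^(−k_1 t) = e^(−0.295×3.747) = 0.3311; e^(−k_r t) = e^(−0.528×3.747) = 0.1383.
D = 19.37 × (0.3311 − 0.1383) + 2.53 × 0.1383 = 3.735 + 0.3498 = 4.085 mg/L.

D ≈ 4.08 mg/L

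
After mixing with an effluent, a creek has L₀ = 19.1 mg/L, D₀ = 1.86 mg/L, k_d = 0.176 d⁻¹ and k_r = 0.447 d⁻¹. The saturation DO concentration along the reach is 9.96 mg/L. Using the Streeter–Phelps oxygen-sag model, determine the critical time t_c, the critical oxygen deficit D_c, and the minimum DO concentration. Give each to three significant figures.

t_c ≈ 2.84 d; D_c ≈ 4.56 mg/L; min DO ≈ 5.40 mg/L

With k_r/k_d = 2.540 and 1 − D₀(k_r−k_d)/(k_d L₀) = 0.8501,
t_c = ln(2.540 × 0.8501) / (0.447 − 0.176) = ln(2.159) / 0.2710 = 0.7696/0.2710 = 2.840 d.
D_c = (k_d/k_r) L₀ e^(−k_d t_c) = (0.176/0.447) × 19.1 × e^(−0.176×2.840) = 0.3937 × 19.1 × 0.6066 = 4.562 mg/L.
Minimum DO = C_s − D_c = 9.96 − 4.562 = 5.398 mg/L.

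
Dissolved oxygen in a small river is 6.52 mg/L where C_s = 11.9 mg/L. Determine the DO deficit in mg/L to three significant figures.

D ≈ 5.38 mg/L

D = C_s − C = 11.9 − 6.52 = 5.38 mg/L.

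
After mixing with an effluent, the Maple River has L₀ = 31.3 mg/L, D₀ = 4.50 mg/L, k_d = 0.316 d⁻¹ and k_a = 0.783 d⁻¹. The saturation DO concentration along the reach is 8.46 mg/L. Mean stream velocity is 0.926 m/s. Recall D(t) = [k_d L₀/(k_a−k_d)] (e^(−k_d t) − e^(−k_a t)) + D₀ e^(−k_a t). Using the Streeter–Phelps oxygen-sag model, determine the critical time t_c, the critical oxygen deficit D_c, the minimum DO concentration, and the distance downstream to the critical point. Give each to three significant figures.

t_c ≈ 1.43 d; D_c ≈ 8.04 mg/L; min DO ≈ 0.425 mg/L; x_c ≈ 115 km

t_c = [1/(k_a−k_d)] ln[(k_a/k_d)(1 − D₀(k_a−k_d)/(k_d L₀))]
= [1/(0.783−0.316)] ln[(0.783/0.316)(1 − 4.50×0.4670/(0.316×31.3))]
= (1/0.4670) ln[2.478 × 0.7875] = 2.141 × ln(1.951) = 2.141 × 0.6685 = 1.432 d.
L(t_c) = L₀ e^(−k_d t_c) = 31.3 × 0.6361 = 19.91 mg/L, and at the critical point k_a D_c = k_d L, so D_c = (0.316/0.783) × 19.91 = 8.035 mg/L.
Minimum DO = C_s − D_c = 8.46 − 8.035 = 0.4246 mg/L.
x_c = v t_c = 0.926 m/s × 1.432 d × 86400 s/d = 114500 m ≈ 115 km.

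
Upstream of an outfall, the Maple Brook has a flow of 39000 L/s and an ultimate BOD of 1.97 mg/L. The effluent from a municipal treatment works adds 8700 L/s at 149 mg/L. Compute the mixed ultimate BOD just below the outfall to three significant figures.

28.8 mg/L

Flow-weighted mixing: C = (Q_r C_r + Q_w C_w)/(Q_r + Q_w)
= (39000×1.97 + 8700×149)/(39000 + 8700) = 1.373×10^6/47700 = 28.79 mg/L.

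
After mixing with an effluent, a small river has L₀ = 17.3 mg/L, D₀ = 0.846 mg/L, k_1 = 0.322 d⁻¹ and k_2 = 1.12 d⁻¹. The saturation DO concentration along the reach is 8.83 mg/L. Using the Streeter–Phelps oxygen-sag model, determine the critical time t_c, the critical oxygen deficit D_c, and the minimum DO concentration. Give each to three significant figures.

t_c ≈ 1.40 d; D_c ≈ 3.17 mg/L; min DO ≈ 5.66 mg/L

At the critical point dD/dt = 0, so k_1 L₀ e^(−k_1 t) = k_2 D. Substituting D(t) from the Streeter–Phelps equation and solving for t gives
t_c = ln[(k_2/k_1)(1 − D₀(k_2−k_1)/(k_1 L₀))] / (k_2−k_1).
Here k_2−k_1 = 0.7980 d⁻¹ and 1 − D₀(k_2−k_1)/(k_1 L₀) = 1 − 0.846×0.7980/(0.322×17.3) = 0.8788, so
t_c = ln(3.478 × 0.8788) / 0.7980 = 1.117 / 0.7980 = 1.400 d.
L(t_c) = L₀ e^(−k_1 t_c) = 17.3 × 0.6371 = 11.02 mg/L, and at the critical point k_2 D_c = k_1 L, so D_c = (0.322/1.12) × 11.02 = 3.169 mg/L.
Minimum DO = C_s − D_c = 8.83 − 3.169 = 5.661 mg/L.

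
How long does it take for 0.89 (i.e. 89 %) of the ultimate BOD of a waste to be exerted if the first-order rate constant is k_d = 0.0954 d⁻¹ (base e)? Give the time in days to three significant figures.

t ≈ 23.1 d

y/L₀ = 1 − e^(−k_d t) = 0.89 ⇒ e^(−k_d t) = 0.110
t = −ln(0.110) / 0.0954 = 2.207 / 0.0954 = 23.14 d.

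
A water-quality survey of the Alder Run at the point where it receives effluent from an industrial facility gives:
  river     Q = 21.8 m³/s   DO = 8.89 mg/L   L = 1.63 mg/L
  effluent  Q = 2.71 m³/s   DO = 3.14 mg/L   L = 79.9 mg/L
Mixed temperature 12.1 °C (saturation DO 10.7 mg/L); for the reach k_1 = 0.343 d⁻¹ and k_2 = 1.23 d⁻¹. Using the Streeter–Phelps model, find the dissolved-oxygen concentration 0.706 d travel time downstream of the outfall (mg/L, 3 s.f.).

Mixed DO = (21.8×8.89 + 2.71×3.14)/(21.8+2.71) = 202.3/24.51 = 8.254 mg/L.
Mixed L₀ = (21.8×1.63 + 2.71×79.9)/(24.51) = 252.1/24.51 = 10.28 mg/L.
Initial deficit D₀ = C_s − DO₀ = 10.7 − 8.254 = 2.446 mg/L.
D(0.706) = [0.343×10.28/(1.23−0.343)](e^(−0.343×0.706) − e^(−1.23×0.706)) + 2.446 e^(−1.23×0.706)
= 3.977 × (0.7849 − 0.4196) + 2.446 × 0.4196 = 2.479 mg/L.
DO = 10.7 − 2.479 = 8.221 mg/L.

DO ≈ 8.22 mg/L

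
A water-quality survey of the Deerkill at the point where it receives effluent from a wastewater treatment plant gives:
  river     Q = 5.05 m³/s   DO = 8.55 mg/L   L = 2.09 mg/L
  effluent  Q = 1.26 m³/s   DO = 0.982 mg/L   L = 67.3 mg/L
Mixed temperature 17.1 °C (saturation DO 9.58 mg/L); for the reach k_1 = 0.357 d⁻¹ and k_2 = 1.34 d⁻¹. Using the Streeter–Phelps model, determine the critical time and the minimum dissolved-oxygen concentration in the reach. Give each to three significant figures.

t_c ≈ 0.713 d; minimum DO ≈ 6.46 mg/L

Mixed DO = (5.05×8.55 + 1.26×0.982)/(5.05+1.26) = 44.41/6.310 = 7.039 mg/L.
Mixed L₀ = (5.05×2.09 + 1.26×67.3)/(6.310) = 95.35/6.310 = 15.11 mg/L.
Initial deficit D₀ = C_s − DO₀ = 9.58 − 7.039 = 2.541 mg/L.
t_c = (1/0.9830) ln[(1.34/0.357)(1 − 2.541×0.9830/(0.357×15.11))] = 1.017 × ln(2.015) = 0.7130 d.
D_c = (0.357/1.34) × 15.11 × e^(−0.357×0.7130) = 0.2664 × 15.11 × 0.7753 = 3.121 mg/L.
Minimum DO = 9.58 − 3.121 = 6.459 mg/L.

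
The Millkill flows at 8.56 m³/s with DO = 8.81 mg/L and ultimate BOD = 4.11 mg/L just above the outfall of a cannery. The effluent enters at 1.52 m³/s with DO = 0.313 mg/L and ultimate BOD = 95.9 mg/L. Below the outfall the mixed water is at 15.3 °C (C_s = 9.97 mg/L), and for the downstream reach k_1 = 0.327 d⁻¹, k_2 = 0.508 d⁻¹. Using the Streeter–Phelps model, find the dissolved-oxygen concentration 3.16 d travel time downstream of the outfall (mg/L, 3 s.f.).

DO ≈ 4.45 mg/L

Mixed DO = (8.56×8.81 + 1.52×0.313)/(8.56+1.52) = 75.89/10.08 = 7.529 mg/L.
Mixed L₀ = (8.56×4.11 + 1.52×95.9)/(10.08) = 180.9/10.08 = 17.95 mg/L.
Initial deficit D₀ = C_s − DO₀ = 9.97 − 7.529 = 2.441 mg/L.
D(3.16) = [0.327×17.95/(0.508−0.327)](e^(−0.327×3.16) − e^(−0.508×3.16)) + 2.441 e^(−0.508×3.16)
= 32.43 × (0.3558 − 0.2008) + 2.441 × 0.2008 = 5.517 mg/L.
DO = 9.97 − 5.517 = 4.453 mg/L.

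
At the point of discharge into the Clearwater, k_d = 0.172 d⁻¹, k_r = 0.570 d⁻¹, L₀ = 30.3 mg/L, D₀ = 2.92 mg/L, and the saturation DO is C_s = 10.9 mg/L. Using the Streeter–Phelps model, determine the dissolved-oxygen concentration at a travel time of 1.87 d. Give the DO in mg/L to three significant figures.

DO ≈ 4.91 mg/L

k_d L₀/(k_r−k_d) = 0.172×30.3/(0.570−0.172) = 5.212/0.3980 = 13.09 mg/L.
e^(−k_d t) = e^(−0.172×1.870) = 0.7250; e^(−k_r t) = e^(−0.570×1.870) = 0.3444.
D = 13.09 × (0.7250 − 0.3444) + 2.92 × 0.3444 = 4.983 + 1.006 = 5.989 mg/L.
DO = C_s − D = 10.9 − 5.989 = 4.911 mg/L.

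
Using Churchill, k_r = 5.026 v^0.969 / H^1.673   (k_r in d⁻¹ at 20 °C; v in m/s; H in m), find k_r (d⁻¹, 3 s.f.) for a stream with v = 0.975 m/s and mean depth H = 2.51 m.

k_r ≈ 1.05 d⁻¹

k_r = 5.026 × 0.975^0.969 / 2.51^1.673 = 5.026 × 0.9758 / 4.663 = 1.052 d⁻¹.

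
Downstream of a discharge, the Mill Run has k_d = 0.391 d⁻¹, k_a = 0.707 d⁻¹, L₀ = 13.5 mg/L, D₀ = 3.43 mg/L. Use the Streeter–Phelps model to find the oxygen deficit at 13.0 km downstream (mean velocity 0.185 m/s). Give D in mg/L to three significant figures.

Travel time t = x/v = 13.0 km / (0.185 m/s) = 13000 m / 0.185 m/s = 70270 s = 0.8133 d.
k_d L₀/(k_a−k_d) = 0.391×13.5/(0.707−0.391) = 5.279/0.3160 = 16.70 mg/L.
e^(−k_d t) = e^(−0.391×0.8133) = 0.7276; e^(−k_a t) = e^(−0.707×0.8133) = 0.5627.
D = 16.70 × (0.7276 − 0.5627) + 3.43 × 0.5627 = 2.755 + 1.930 = 4.685 mg/L.

D ≈ 4.68 mg/L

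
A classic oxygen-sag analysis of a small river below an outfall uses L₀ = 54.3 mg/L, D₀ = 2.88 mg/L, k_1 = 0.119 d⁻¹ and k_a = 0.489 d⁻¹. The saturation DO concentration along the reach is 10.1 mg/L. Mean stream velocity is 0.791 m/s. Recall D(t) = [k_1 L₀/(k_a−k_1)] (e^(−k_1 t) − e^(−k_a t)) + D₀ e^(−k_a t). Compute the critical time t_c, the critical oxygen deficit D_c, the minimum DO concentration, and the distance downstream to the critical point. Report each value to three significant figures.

t_c ≈ 3.33 d; D_c ≈ 8.89 mg/L; min DO ≈ 1.21 mg/L; x_c ≈ 228 km

With k_a/k_1 = 4.109 and 1 − D₀(k_a−k_1)/(k_1 L₀) = 0.8351,
t_c = ln(4.109 × 0.8351) / (0.489 − 0.119) = ln(3.432) / 0.3700 = 1.233/0.3700 = 3.332 d.
D_c = (k_1/k_a) L₀ e^(−k_1 t_c) = (0.119/0.489) × 54.3 × e^(−0.119×3.332) = 0.2434 × 54.3 × 0.6726 = 8.888 mg/L.
Minimum DO = C_s − D_c = 10.1 − 8.888 = 1.212 mg/L.
x_c = v t_c = 0.791 m/s × 3.332 d × 86400 s/d = 227800 m ≈ 228 km.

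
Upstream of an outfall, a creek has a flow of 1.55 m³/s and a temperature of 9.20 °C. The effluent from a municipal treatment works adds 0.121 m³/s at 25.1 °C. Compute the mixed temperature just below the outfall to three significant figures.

Flow-weighted mixing: C = (Q_r C_r + Q_w C_w)/(Q_r + Q_w)
= (1.55×9.20 + 0.121×25.1)/(1.55 + 0.121) = 17.30/1.671 = 10.35 °C.

10.4 °C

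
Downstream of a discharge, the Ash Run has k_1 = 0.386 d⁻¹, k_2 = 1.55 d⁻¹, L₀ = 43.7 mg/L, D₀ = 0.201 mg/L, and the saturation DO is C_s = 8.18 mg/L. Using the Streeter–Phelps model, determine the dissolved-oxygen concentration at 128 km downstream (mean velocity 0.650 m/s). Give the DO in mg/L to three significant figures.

DO ≈ 2.59 mg/L

Travel time t = x/v = 128 km / (0.650 m/s) = 128000 m / 0.650 m/s = 196900 s = 2.279 d.
k_1 L₀/(k_2−k_1) = 0.386×43.7/(1.55−0.386) = 16.87/1.164 = 14.49 mg/L.
e^(−k_1 t) = e^(−0.386×2.279) = 0.4149; e^(−k_2 t) = e^(−1.55×2.279) = 0.02922.
D = 14.49 × (0.4149 − 0.02922) + 0.201 × 0.02922 = 5.589 + 0.005874 = 5.595 mg/L.
DO = C_s − D = 8.18 − 5.595 = 2.585 mg/L.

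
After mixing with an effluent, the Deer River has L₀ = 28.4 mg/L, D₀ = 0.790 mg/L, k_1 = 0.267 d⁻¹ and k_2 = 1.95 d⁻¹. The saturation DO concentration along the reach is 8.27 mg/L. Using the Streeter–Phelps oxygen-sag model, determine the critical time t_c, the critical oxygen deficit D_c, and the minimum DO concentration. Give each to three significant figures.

t_c ≈ 1.07 d; D_c ≈ 2.92 mg/L; min DO ≈ 5.35 mg/L

At the critical point dD/dt = 0, so k_1 L₀ e^(−k_1 t) = k_2 D. Substituting D(t) from the Streeter–Phelps equation and solving for t gives
t_c = ln[(k_2/k_1)(1 − D₀(k_2−k_1)/(k_1 L₀))] / (k_2−k_1).
Here k_2−k_1 = 1.683 d⁻¹ and 1 − D₀(k_2−k_1)/(k_1 L₀) = 1 − 0.790×1.683/(0.267×28.4) = 0.8247, so
t_c = ln(7.303 × 0.8247) / 1.683 = 1.796 / 1.683 = 1.067 d.
D_c = (k_1/k_2) L₀ e^(−k_1 t_c) = (0.267/1.95) × 28.4 × e^(−0.267×1.067) = 0.1369 × 28.4 × 0.7521 = 2.925 mg/L.
Minimum DO = C_s − D_c = 8.27 − 2.925 = 5.345 mg/L.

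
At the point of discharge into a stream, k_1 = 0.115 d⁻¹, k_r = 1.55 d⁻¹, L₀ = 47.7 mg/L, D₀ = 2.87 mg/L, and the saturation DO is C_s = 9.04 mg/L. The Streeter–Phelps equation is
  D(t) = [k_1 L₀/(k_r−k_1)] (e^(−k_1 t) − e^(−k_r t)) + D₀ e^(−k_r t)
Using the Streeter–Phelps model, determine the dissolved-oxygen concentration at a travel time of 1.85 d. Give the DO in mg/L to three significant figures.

DO ≈ 6.00 mg/L

k_1 L₀/(k_r−k_1) = 0.115×47.7/(1.55−0.115) = 5.486/1.435 = 3.823 mg/L.
e^(−k_1 t) = e^(−0.115×1.850) = 0.8084; e^(−k_r t) = e^(−1.55×1.850) = 0.05684.
D = 3.823 × (0.8084 − 0.05684) + 2.87 × 0.05684 = 2.873 + 0.1631 = 3.036 mg/L.
DO = C_s − D = 9.04 − 3.036 = 6.004 mg/L.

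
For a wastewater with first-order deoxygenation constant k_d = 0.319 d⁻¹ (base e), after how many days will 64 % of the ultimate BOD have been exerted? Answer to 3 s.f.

t ≈ 3.20 d

y/L₀ = 1 − e^(−k_d t) = 0.64 ⇒ e^(−k_d t) = 0.360
t = −ln(0.360) / 0.319 = 1.022 / 0.319 = 3.203 d.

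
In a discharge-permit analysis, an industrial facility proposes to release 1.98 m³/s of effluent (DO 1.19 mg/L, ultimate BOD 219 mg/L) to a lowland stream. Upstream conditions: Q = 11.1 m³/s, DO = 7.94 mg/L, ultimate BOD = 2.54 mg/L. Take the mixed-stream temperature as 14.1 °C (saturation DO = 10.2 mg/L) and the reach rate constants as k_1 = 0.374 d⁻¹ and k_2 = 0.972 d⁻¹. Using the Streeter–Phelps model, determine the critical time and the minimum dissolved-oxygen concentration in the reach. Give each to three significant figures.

t_c ≈ 1.33 d; minimum DO ≈ 1.93 mg/L

Mixed DO = (11.1×7.94 + 1.98×1.19)/(11.1+1.98) = 90.49/13.08 = 6.918 mg/L.
Mixed L₀ = (11.1×2.54 + 1.98×219)/(13.08) = 461.8/13.08 = 35.31 mg/L.
Initial deficit D₀ = C_s − DO₀ = 10.2 − 6.918 = 3.282 mg/L.
t_c = (1/0.5980) ln[(0.972/0.374)(1 − 3.282×0.5980/(0.374×35.31))] = 1.672 × ln(2.213) = 1.328 d.
D_c = (0.374/0.972) × 35.31 × e^(−0.374×1.328) = 0.3848 × 35.31 × 0.6085 = 8.267 mg/L.
Minimum DO = 10.2 − 8.267 = 1.933 mg/L.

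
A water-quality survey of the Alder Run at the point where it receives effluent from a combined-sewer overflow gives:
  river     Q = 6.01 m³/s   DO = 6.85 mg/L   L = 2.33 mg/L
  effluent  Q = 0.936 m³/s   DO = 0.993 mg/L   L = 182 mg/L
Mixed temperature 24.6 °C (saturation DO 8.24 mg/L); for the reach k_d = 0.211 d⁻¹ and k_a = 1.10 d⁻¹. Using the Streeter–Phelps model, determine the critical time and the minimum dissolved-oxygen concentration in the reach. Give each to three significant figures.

Mixed DO = (6.01×6.85 + 0.936×0.993)/(6.01+0.936) = 42.10/6.946 = 6.061 mg/L.
Mixed L₀ = (6.01×2.33 + 0.936×182)/(6.946) = 184.4/6.946 = 26.54 mg/L.
Initial deficit D₀ = C_s − DO₀ = 8.24 − 6.061 = 2.179 mg/L.
t_c = (1/0.8890) ln[(1.10/0.211)(1 − 2.179×0.8890/(0.211×26.54))] = 1.125 × ln(3.410) = 1.380 d.
D_c = (0.211/1.10) × 26.54 × e^(−0.211×1.380) = 0.1918 × 26.54 × 0.7474 = 3.805 mg/L.
Minimum DO = 8.24 − 3.805 = 4.435 mg/L.

t_c ≈ 1.38 d; minimum DO ≈ 4.43 mg/L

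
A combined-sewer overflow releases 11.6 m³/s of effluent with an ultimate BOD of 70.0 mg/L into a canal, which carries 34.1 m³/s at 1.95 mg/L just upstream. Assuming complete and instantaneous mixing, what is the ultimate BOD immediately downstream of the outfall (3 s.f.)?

19.2 mg/L

Flow-weighted mixing: C = (Q_r C_r + Q_w C_w)/(Q_r + Q_w)
= (34.1×1.95 + 11.6×70.0)/(34.1 + 11.6) = 878.5/45.70 = 19.22 mg/L.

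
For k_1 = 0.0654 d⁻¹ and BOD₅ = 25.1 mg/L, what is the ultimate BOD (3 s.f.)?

BOD₅ = L₀(1 − e^(−5k_1)) ⇒ L₀ = BOD₅ / (1 − e^(−5×0.0654))
= 25.1 / (1 − 0.7211) = 25.1 / 0.2789 = 89.99 mg/L.

L₀ ≈ 90.0 mg/L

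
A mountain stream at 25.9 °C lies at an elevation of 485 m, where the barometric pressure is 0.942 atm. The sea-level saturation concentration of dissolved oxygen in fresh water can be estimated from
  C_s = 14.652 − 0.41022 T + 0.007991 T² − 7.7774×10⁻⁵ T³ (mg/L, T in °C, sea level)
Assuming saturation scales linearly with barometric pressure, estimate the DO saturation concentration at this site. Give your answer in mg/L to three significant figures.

C_s ≈ 7.57 mg/L

At sea level: C_s = 14.652 − 0.41022×25.9 + 0.007991×25.9² − 7.7774×10⁻⁵×25.9³ = 8.037 mg/L.
Pressure correction: C_s' = 8.037 × 0.942 = 7.570 mg/L.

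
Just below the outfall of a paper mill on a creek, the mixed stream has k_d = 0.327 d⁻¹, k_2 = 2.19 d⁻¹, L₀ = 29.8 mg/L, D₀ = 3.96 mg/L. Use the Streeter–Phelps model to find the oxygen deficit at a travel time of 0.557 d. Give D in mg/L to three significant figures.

D ≈ 3.98 mg/L

k_d L₀/(k_2−k_d) = 0.327×29.8/(2.19−0.327) = 9.745/1.863 = 5.231 mg/L.
e^(−k_d t) = e^(−0.327×0.5570) = 0.8335; e^(−k_2 t) = e^(−2.19×0.5570) = 0.2953.
D = 5.231 × (0.8335 − 0.2953) + 3.96 × 0.2953 = 2.815 + 1.169 = 3.984 mg/L.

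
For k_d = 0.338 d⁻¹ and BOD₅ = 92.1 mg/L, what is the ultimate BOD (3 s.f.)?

L₀ ≈ 113 mg/L

BOD₅ = L₀(1 − e^(−5k_d)) ⇒ L₀ = BOD₅ / (1 − e^(−5×0.338))
= 92.1 / (1 − 0.1845) = 92.1 / 0.8155 = 112.9 mg/L.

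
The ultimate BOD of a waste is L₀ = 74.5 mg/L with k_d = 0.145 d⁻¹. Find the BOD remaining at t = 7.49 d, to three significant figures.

L ≈ 25.1 mg/L

L_t = L₀ e^(−k_d t) = 74.5 × e^(−0.145×7.49) = 74.5 × 0.3375 = 25.15 mg/L.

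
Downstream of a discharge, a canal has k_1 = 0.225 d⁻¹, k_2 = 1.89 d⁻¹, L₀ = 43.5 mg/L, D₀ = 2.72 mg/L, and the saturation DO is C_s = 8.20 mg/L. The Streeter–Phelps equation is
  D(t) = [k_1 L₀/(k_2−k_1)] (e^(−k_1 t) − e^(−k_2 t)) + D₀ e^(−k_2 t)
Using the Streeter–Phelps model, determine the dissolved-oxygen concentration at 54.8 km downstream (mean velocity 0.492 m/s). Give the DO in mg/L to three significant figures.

DO ≈ 4.08 mg/L

Travel time t = x/v = 54.8 km / (0.492 m/s) = 54800 m / 0.492 m/s = 111400 s = 1.289 d.
k_1 L₀/(k_2−k_1) = 0.225×43.5/(1.89−0.225) = 9.787/1.665 = 5.878 mg/L.
e^(−k_1 t) = e^(−0.225×1.289) = 0.7482; e^(−k_2 t) = e^(−1.89×1.289) = 0.08747.
D = 5.878 × (0.7482 − 0.08747) + 2.72 × 0.08747 = 3.884 + 0.2379 = 4.122 mg/L.
DO = C_s − D = 8.20 − 4.122 = 4.078 mg/L.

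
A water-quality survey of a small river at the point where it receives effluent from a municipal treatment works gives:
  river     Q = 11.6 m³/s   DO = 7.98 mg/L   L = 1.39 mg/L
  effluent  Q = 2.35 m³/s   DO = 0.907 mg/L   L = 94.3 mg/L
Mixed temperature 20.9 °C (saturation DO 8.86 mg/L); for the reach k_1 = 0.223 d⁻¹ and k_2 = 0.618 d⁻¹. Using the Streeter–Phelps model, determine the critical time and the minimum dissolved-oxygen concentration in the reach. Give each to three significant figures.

Mixed DO = (11.6×7.98 + 2.35×0.907)/(11.6+2.35) = 94.70/13.95 = 6.788 mg/L.
Mixed L₀ = (11.6×1.39 + 2.35×94.3)/(13.95) = 237.7/13.95 = 17.04 mg/L.
Initial deficit D₀ = C_s − DO₀ = 8.86 − 6.788 = 2.072 mg/L.
t_c = (1/0.3950) ln[(0.618/0.223)(1 − 2.072×0.3950/(0.223×17.04))] = 2.532 × ln(2.175) = 1.967 d.
D_c = (0.223/0.618) × 17.04 × e^(−0.223×1.967) = 0.3608 × 17.04 × 0.6450 = 3.966 mg/L.
Minimum DO = 8.86 − 3.966 = 4.894 mg/L.

t_c ≈ 1.97 d; minimum DO ≈ 4.89 mg/L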